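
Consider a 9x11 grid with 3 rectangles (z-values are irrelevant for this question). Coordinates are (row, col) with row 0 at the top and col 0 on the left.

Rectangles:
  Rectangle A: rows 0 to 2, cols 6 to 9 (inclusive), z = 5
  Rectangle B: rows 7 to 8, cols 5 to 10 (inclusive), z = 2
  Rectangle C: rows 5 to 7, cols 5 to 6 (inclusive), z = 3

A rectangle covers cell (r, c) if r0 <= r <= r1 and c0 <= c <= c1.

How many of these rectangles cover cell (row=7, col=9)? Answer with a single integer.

Check cell (7,9):
  A: rows 0-2 cols 6-9 -> outside (row miss)
  B: rows 7-8 cols 5-10 -> covers
  C: rows 5-7 cols 5-6 -> outside (col miss)
Count covering = 1

Answer: 1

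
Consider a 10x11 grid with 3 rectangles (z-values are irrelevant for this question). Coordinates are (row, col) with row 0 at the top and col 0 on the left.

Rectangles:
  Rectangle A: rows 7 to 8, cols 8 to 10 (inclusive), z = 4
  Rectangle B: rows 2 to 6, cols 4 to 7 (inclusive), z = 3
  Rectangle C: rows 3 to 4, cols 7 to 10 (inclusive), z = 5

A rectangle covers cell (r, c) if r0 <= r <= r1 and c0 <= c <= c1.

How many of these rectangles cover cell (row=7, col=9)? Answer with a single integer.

Answer: 1

Derivation:
Check cell (7,9):
  A: rows 7-8 cols 8-10 -> covers
  B: rows 2-6 cols 4-7 -> outside (row miss)
  C: rows 3-4 cols 7-10 -> outside (row miss)
Count covering = 1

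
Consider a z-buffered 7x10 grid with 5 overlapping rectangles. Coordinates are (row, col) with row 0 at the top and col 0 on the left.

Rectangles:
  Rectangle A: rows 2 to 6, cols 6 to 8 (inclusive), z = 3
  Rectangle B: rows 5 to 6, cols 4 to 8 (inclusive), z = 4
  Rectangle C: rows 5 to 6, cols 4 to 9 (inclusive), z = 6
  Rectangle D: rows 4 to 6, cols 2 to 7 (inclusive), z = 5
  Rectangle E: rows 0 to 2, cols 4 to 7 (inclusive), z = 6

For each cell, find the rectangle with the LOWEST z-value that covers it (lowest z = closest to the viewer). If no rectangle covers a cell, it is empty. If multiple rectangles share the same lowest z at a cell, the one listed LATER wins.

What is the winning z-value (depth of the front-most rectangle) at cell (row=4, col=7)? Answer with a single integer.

Answer: 3

Derivation:
Check cell (4,7):
  A: rows 2-6 cols 6-8 z=3 -> covers; best now A (z=3)
  B: rows 5-6 cols 4-8 -> outside (row miss)
  C: rows 5-6 cols 4-9 -> outside (row miss)
  D: rows 4-6 cols 2-7 z=5 -> covers; best now A (z=3)
  E: rows 0-2 cols 4-7 -> outside (row miss)
Winner: A at z=3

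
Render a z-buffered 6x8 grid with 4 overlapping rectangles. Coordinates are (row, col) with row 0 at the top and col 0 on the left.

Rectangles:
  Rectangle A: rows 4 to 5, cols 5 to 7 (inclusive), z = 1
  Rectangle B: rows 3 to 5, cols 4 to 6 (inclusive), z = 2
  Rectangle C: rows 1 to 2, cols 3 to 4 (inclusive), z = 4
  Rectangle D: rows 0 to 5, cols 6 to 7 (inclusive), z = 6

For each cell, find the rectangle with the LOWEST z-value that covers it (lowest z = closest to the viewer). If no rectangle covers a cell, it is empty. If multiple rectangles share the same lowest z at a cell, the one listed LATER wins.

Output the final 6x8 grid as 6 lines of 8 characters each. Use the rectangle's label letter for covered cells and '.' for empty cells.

......DD
...CC.DD
...CC.DD
....BBBD
....BAAA
....BAAA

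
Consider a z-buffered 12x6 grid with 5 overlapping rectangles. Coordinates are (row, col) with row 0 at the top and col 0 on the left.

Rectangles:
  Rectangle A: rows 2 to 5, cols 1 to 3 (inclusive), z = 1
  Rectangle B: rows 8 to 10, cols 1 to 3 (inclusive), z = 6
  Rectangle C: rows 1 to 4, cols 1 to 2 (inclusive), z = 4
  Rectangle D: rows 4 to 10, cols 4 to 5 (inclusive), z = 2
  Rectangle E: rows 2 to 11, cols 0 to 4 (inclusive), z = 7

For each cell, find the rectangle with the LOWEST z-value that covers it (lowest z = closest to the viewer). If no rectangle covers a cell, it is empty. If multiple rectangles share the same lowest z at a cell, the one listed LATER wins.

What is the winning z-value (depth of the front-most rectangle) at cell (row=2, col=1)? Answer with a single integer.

Check cell (2,1):
  A: rows 2-5 cols 1-3 z=1 -> covers; best now A (z=1)
  B: rows 8-10 cols 1-3 -> outside (row miss)
  C: rows 1-4 cols 1-2 z=4 -> covers; best now A (z=1)
  D: rows 4-10 cols 4-5 -> outside (row miss)
  E: rows 2-11 cols 0-4 z=7 -> covers; best now A (z=1)
Winner: A at z=1

Answer: 1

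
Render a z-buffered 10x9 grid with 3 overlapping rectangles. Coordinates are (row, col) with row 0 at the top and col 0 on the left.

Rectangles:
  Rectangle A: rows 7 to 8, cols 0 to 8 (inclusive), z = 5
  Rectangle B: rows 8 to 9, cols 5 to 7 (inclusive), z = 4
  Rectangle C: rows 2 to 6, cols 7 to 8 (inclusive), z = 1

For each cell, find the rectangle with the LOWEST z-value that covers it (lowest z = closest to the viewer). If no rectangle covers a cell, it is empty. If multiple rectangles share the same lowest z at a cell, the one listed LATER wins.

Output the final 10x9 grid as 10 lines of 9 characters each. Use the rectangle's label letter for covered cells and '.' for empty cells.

.........
.........
.......CC
.......CC
.......CC
.......CC
.......CC
AAAAAAAAA
AAAAABBBA
.....BBB.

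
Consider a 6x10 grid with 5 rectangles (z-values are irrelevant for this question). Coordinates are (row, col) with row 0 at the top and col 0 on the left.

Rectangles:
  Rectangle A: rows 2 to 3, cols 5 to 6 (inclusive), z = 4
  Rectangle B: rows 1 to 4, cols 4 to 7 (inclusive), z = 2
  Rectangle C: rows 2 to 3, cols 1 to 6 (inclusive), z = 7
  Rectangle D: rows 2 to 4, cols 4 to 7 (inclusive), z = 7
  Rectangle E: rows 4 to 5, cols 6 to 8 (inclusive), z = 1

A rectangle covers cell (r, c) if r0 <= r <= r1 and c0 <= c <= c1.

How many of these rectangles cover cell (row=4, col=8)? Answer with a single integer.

Check cell (4,8):
  A: rows 2-3 cols 5-6 -> outside (row miss)
  B: rows 1-4 cols 4-7 -> outside (col miss)
  C: rows 2-3 cols 1-6 -> outside (row miss)
  D: rows 2-4 cols 4-7 -> outside (col miss)
  E: rows 4-5 cols 6-8 -> covers
Count covering = 1

Answer: 1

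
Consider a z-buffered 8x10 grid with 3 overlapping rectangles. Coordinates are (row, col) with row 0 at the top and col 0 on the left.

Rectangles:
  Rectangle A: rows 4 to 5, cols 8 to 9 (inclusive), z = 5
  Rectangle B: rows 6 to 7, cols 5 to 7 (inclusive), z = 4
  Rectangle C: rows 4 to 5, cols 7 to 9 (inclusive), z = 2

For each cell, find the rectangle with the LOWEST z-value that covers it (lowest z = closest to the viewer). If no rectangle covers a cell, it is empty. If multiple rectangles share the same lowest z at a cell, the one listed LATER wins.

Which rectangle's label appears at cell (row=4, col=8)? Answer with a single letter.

Check cell (4,8):
  A: rows 4-5 cols 8-9 z=5 -> covers; best now A (z=5)
  B: rows 6-7 cols 5-7 -> outside (row miss)
  C: rows 4-5 cols 7-9 z=2 -> covers; best now C (z=2)
Winner: C at z=2

Answer: C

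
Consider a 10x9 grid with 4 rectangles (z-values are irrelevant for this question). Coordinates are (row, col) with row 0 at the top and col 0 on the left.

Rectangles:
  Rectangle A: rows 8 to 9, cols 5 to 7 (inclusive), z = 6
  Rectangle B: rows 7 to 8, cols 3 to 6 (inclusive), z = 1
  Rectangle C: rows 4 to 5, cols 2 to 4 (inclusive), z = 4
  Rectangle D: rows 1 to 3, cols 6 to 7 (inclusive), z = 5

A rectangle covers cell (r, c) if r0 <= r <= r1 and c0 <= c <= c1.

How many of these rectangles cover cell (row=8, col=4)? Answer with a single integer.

Check cell (8,4):
  A: rows 8-9 cols 5-7 -> outside (col miss)
  B: rows 7-8 cols 3-6 -> covers
  C: rows 4-5 cols 2-4 -> outside (row miss)
  D: rows 1-3 cols 6-7 -> outside (row miss)
Count covering = 1

Answer: 1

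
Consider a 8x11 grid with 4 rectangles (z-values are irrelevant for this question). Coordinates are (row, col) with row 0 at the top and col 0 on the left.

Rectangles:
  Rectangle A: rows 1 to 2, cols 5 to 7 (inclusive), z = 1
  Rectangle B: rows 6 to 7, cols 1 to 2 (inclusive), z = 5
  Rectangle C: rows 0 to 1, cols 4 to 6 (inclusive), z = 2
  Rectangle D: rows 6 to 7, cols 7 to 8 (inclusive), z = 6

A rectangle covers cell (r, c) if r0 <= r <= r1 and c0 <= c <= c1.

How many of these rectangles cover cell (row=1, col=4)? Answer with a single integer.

Answer: 1

Derivation:
Check cell (1,4):
  A: rows 1-2 cols 5-7 -> outside (col miss)
  B: rows 6-7 cols 1-2 -> outside (row miss)
  C: rows 0-1 cols 4-6 -> covers
  D: rows 6-7 cols 7-8 -> outside (row miss)
Count covering = 1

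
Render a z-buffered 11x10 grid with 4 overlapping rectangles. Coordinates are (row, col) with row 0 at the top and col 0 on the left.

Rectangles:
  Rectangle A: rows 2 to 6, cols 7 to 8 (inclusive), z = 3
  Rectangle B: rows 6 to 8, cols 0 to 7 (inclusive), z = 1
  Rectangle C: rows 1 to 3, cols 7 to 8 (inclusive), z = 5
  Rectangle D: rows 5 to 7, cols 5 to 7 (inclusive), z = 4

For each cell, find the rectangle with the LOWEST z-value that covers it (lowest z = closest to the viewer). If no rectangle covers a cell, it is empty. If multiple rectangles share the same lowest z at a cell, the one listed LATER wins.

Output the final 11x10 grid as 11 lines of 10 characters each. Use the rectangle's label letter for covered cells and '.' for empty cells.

..........
.......CC.
.......AA.
.......AA.
.......AA.
.....DDAA.
BBBBBBBBA.
BBBBBBBB..
BBBBBBBB..
..........
..........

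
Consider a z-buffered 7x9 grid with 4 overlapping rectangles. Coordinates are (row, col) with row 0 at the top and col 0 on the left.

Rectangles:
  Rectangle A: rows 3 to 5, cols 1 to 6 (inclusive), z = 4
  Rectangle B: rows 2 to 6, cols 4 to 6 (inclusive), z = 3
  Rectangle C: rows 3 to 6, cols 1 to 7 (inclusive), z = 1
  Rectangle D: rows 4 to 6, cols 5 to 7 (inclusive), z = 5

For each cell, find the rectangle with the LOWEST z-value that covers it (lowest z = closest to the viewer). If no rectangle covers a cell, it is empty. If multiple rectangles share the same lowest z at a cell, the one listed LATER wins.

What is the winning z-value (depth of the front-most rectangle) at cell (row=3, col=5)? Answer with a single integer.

Answer: 1

Derivation:
Check cell (3,5):
  A: rows 3-5 cols 1-6 z=4 -> covers; best now A (z=4)
  B: rows 2-6 cols 4-6 z=3 -> covers; best now B (z=3)
  C: rows 3-6 cols 1-7 z=1 -> covers; best now C (z=1)
  D: rows 4-6 cols 5-7 -> outside (row miss)
Winner: C at z=1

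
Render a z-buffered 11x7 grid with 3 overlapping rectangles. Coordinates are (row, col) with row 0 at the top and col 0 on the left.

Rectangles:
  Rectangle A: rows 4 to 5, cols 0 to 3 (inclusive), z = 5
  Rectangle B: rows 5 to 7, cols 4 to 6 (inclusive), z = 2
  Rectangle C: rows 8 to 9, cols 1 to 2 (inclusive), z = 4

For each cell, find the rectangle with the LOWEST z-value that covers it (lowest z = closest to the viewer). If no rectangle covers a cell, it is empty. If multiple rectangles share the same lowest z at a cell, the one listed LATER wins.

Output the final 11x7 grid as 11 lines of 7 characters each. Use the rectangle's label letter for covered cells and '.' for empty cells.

.......
.......
.......
.......
AAAA...
AAAABBB
....BBB
....BBB
.CC....
.CC....
.......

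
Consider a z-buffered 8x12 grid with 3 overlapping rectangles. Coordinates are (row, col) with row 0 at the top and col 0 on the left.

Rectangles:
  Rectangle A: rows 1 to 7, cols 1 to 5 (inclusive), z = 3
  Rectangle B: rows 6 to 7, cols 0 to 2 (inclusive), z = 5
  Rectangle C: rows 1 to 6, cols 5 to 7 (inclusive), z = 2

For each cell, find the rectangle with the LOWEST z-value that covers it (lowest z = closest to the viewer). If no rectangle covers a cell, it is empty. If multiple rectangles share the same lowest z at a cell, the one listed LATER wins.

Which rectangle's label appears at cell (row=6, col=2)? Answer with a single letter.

Answer: A

Derivation:
Check cell (6,2):
  A: rows 1-7 cols 1-5 z=3 -> covers; best now A (z=3)
  B: rows 6-7 cols 0-2 z=5 -> covers; best now A (z=3)
  C: rows 1-6 cols 5-7 -> outside (col miss)
Winner: A at z=3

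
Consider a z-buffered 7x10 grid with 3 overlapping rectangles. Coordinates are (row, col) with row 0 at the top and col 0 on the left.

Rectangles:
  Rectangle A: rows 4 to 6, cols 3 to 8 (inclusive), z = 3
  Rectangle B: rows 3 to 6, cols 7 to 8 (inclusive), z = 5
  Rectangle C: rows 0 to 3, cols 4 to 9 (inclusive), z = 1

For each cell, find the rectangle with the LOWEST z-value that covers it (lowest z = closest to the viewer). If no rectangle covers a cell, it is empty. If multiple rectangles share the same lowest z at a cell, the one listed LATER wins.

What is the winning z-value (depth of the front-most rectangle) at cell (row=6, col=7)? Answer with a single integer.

Check cell (6,7):
  A: rows 4-6 cols 3-8 z=3 -> covers; best now A (z=3)
  B: rows 3-6 cols 7-8 z=5 -> covers; best now A (z=3)
  C: rows 0-3 cols 4-9 -> outside (row miss)
Winner: A at z=3

Answer: 3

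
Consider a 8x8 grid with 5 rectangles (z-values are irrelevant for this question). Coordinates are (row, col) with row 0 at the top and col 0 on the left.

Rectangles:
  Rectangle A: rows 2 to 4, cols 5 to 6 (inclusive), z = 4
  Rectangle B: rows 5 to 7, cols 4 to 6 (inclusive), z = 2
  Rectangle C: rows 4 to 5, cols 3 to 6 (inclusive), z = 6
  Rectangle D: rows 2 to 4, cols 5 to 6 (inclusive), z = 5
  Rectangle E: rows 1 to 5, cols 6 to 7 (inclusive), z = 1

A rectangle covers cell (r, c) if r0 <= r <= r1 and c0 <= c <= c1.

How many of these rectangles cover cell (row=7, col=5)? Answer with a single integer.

Answer: 1

Derivation:
Check cell (7,5):
  A: rows 2-4 cols 5-6 -> outside (row miss)
  B: rows 5-7 cols 4-6 -> covers
  C: rows 4-5 cols 3-6 -> outside (row miss)
  D: rows 2-4 cols 5-6 -> outside (row miss)
  E: rows 1-5 cols 6-7 -> outside (row miss)
Count covering = 1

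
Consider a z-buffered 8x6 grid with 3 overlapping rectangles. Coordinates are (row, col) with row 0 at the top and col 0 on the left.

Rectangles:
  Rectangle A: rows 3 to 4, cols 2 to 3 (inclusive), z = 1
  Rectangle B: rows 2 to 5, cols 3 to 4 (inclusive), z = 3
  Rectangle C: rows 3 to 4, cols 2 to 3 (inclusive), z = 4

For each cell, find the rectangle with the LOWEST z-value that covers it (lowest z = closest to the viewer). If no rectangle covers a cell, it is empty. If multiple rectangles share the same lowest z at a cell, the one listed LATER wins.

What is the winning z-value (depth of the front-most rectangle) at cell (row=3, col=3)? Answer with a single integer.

Check cell (3,3):
  A: rows 3-4 cols 2-3 z=1 -> covers; best now A (z=1)
  B: rows 2-5 cols 3-4 z=3 -> covers; best now A (z=1)
  C: rows 3-4 cols 2-3 z=4 -> covers; best now A (z=1)
Winner: A at z=1

Answer: 1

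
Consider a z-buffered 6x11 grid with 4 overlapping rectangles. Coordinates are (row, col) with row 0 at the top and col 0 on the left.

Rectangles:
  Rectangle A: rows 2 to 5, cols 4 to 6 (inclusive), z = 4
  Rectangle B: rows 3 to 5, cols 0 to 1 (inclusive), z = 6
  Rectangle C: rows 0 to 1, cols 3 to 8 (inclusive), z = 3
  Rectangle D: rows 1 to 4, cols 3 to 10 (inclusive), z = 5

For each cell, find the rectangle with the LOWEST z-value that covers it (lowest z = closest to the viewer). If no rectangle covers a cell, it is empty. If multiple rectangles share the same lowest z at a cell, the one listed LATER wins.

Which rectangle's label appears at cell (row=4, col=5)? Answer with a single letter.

Check cell (4,5):
  A: rows 2-5 cols 4-6 z=4 -> covers; best now A (z=4)
  B: rows 3-5 cols 0-1 -> outside (col miss)
  C: rows 0-1 cols 3-8 -> outside (row miss)
  D: rows 1-4 cols 3-10 z=5 -> covers; best now A (z=4)
Winner: A at z=4

Answer: A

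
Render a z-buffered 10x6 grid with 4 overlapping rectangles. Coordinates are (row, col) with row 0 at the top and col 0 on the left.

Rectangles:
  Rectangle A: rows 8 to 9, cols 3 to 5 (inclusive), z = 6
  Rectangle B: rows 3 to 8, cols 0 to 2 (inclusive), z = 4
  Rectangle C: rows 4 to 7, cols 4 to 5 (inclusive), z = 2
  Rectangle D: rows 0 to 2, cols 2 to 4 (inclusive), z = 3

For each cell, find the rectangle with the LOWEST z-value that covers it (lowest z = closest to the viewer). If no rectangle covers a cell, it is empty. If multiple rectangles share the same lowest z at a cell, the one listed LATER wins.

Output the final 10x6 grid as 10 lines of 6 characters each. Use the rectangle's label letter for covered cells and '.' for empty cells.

..DDD.
..DDD.
..DDD.
BBB...
BBB.CC
BBB.CC
BBB.CC
BBB.CC
BBBAAA
...AAA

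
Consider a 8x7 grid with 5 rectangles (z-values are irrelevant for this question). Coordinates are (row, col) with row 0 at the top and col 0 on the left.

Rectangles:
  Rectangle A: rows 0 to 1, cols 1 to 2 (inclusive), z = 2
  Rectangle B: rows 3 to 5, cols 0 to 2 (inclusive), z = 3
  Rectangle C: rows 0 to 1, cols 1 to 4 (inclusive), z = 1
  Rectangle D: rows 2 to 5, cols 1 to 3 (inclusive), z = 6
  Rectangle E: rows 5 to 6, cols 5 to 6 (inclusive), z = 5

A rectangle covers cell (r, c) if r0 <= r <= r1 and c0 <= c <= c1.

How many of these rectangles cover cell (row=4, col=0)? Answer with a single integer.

Check cell (4,0):
  A: rows 0-1 cols 1-2 -> outside (row miss)
  B: rows 3-5 cols 0-2 -> covers
  C: rows 0-1 cols 1-4 -> outside (row miss)
  D: rows 2-5 cols 1-3 -> outside (col miss)
  E: rows 5-6 cols 5-6 -> outside (row miss)
Count covering = 1

Answer: 1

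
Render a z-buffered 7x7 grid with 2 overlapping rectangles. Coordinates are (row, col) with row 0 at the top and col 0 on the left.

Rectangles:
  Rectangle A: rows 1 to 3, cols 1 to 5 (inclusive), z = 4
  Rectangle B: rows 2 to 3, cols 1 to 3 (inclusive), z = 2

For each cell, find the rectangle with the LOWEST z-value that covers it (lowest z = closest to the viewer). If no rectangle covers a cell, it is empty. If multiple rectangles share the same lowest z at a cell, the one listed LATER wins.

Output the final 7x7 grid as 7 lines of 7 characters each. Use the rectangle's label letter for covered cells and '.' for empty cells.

.......
.AAAAA.
.BBBAA.
.BBBAA.
.......
.......
.......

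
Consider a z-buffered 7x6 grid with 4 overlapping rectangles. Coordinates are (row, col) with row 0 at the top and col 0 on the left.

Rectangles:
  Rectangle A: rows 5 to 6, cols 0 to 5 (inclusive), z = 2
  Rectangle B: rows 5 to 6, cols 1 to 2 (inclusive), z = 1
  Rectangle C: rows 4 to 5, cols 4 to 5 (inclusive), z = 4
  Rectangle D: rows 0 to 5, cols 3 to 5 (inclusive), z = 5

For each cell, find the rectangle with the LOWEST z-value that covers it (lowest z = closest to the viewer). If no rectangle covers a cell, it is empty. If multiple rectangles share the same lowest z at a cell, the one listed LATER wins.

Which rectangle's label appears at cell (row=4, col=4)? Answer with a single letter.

Answer: C

Derivation:
Check cell (4,4):
  A: rows 5-6 cols 0-5 -> outside (row miss)
  B: rows 5-6 cols 1-2 -> outside (row miss)
  C: rows 4-5 cols 4-5 z=4 -> covers; best now C (z=4)
  D: rows 0-5 cols 3-5 z=5 -> covers; best now C (z=4)
Winner: C at z=4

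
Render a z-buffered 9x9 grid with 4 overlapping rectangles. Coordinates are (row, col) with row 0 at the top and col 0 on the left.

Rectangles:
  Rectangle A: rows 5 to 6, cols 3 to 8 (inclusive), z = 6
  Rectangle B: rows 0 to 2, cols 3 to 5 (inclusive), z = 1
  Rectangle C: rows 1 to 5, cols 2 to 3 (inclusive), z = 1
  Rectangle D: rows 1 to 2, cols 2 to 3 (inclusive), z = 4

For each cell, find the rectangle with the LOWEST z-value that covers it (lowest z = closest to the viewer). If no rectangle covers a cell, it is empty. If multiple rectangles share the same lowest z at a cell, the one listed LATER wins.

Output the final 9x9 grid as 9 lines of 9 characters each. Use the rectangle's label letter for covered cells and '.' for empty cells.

...BBB...
..CCBB...
..CCBB...
..CC.....
..CC.....
..CCAAAAA
...AAAAAA
.........
.........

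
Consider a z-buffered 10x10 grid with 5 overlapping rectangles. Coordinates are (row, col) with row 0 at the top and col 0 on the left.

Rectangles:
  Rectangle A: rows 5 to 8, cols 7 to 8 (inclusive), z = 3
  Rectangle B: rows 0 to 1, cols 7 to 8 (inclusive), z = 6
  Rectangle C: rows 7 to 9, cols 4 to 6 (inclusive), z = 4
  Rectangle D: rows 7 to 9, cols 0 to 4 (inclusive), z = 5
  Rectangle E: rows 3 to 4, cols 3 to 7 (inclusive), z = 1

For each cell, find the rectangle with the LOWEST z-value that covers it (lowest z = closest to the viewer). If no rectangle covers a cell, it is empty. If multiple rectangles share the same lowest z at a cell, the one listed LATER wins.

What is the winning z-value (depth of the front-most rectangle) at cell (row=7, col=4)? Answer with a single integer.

Check cell (7,4):
  A: rows 5-8 cols 7-8 -> outside (col miss)
  B: rows 0-1 cols 7-8 -> outside (row miss)
  C: rows 7-9 cols 4-6 z=4 -> covers; best now C (z=4)
  D: rows 7-9 cols 0-4 z=5 -> covers; best now C (z=4)
  E: rows 3-4 cols 3-7 -> outside (row miss)
Winner: C at z=4

Answer: 4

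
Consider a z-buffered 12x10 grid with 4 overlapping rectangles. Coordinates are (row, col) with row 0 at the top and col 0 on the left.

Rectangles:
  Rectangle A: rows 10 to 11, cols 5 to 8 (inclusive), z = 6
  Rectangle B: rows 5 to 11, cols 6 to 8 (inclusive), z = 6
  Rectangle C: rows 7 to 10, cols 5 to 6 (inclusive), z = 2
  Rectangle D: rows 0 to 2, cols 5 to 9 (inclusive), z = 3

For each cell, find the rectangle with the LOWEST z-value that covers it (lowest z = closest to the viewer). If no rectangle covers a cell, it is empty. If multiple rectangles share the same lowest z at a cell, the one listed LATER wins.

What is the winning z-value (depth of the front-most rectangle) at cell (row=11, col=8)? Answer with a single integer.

Check cell (11,8):
  A: rows 10-11 cols 5-8 z=6 -> covers; best now A (z=6)
  B: rows 5-11 cols 6-8 z=6 -> covers; best now B (z=6)
  C: rows 7-10 cols 5-6 -> outside (row miss)
  D: rows 0-2 cols 5-9 -> outside (row miss)
Winner: B at z=6

Answer: 6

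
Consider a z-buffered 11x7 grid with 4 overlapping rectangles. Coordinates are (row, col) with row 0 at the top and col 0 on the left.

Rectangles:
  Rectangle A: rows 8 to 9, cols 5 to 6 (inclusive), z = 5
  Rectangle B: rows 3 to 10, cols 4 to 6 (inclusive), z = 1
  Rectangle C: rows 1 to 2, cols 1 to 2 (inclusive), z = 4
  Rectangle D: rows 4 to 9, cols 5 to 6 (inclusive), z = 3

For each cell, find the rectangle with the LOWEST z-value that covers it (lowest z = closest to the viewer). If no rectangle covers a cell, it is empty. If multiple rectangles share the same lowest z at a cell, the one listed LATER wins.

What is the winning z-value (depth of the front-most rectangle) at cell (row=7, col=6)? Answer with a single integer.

Check cell (7,6):
  A: rows 8-9 cols 5-6 -> outside (row miss)
  B: rows 3-10 cols 4-6 z=1 -> covers; best now B (z=1)
  C: rows 1-2 cols 1-2 -> outside (row miss)
  D: rows 4-9 cols 5-6 z=3 -> covers; best now B (z=1)
Winner: B at z=1

Answer: 1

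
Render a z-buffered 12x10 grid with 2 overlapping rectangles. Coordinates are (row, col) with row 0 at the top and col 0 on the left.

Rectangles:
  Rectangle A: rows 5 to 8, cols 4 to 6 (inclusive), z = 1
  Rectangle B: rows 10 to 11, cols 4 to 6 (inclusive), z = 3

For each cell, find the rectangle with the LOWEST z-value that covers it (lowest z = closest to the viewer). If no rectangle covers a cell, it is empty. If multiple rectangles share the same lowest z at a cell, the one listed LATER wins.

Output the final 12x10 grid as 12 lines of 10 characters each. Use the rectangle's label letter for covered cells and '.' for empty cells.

..........
..........
..........
..........
..........
....AAA...
....AAA...
....AAA...
....AAA...
..........
....BBB...
....BBB...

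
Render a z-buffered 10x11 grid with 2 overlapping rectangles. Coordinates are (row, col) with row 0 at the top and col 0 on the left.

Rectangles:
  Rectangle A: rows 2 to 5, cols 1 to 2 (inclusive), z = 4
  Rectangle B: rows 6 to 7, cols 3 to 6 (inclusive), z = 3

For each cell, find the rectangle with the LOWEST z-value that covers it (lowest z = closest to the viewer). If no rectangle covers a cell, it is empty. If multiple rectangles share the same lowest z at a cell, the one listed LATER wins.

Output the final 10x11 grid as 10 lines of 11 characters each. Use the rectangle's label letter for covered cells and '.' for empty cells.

...........
...........
.AA........
.AA........
.AA........
.AA........
...BBBB....
...BBBB....
...........
...........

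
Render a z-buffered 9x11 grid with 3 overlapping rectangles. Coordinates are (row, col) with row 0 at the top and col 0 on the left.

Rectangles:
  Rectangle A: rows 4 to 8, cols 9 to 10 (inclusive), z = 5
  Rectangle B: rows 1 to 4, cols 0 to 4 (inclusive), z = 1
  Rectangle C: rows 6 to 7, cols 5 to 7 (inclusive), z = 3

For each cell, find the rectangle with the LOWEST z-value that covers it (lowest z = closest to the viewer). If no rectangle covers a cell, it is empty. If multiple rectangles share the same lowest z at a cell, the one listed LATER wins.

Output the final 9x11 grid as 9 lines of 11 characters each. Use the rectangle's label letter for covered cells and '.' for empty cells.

...........
BBBBB......
BBBBB......
BBBBB......
BBBBB....AA
.........AA
.....CCC.AA
.....CCC.AA
.........AA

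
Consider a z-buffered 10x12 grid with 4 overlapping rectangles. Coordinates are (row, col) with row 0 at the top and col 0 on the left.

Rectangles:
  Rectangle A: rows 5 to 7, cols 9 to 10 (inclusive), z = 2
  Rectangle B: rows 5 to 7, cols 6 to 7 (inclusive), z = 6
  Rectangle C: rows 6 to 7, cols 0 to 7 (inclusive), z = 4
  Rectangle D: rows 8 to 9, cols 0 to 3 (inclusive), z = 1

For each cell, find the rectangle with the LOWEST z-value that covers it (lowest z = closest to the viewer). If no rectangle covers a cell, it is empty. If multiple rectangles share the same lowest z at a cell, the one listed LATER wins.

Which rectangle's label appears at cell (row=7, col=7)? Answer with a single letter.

Answer: C

Derivation:
Check cell (7,7):
  A: rows 5-7 cols 9-10 -> outside (col miss)
  B: rows 5-7 cols 6-7 z=6 -> covers; best now B (z=6)
  C: rows 6-7 cols 0-7 z=4 -> covers; best now C (z=4)
  D: rows 8-9 cols 0-3 -> outside (row miss)
Winner: C at z=4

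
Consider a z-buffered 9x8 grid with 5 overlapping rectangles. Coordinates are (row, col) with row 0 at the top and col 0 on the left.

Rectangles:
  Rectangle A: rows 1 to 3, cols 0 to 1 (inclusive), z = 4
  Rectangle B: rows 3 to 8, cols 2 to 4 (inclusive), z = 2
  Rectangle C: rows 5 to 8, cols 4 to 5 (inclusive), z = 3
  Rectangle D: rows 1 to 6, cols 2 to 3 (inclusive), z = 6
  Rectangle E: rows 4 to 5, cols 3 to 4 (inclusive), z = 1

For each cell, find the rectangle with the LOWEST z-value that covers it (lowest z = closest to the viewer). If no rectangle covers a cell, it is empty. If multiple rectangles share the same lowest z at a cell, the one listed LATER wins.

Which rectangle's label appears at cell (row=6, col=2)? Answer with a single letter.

Answer: B

Derivation:
Check cell (6,2):
  A: rows 1-3 cols 0-1 -> outside (row miss)
  B: rows 3-8 cols 2-4 z=2 -> covers; best now B (z=2)
  C: rows 5-8 cols 4-5 -> outside (col miss)
  D: rows 1-6 cols 2-3 z=6 -> covers; best now B (z=2)
  E: rows 4-5 cols 3-4 -> outside (row miss)
Winner: B at z=2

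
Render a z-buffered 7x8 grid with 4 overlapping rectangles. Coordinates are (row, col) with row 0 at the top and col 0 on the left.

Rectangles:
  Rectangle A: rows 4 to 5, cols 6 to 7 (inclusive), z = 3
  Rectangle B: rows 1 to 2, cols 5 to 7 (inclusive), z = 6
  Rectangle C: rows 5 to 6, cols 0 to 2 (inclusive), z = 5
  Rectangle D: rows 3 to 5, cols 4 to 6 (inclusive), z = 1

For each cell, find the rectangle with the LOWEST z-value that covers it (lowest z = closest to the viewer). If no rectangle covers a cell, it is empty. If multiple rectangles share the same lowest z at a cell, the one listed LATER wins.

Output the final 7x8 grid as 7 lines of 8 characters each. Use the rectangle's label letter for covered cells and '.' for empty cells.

........
.....BBB
.....BBB
....DDD.
....DDDA
CCC.DDDA
CCC.....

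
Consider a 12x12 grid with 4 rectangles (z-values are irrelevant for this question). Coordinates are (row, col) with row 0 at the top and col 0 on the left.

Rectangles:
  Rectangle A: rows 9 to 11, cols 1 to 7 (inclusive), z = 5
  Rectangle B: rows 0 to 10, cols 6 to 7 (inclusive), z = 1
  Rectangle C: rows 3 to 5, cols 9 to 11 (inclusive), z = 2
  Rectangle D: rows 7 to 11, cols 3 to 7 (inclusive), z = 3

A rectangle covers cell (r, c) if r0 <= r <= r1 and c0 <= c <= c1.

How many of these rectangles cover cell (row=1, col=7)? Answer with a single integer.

Check cell (1,7):
  A: rows 9-11 cols 1-7 -> outside (row miss)
  B: rows 0-10 cols 6-7 -> covers
  C: rows 3-5 cols 9-11 -> outside (row miss)
  D: rows 7-11 cols 3-7 -> outside (row miss)
Count covering = 1

Answer: 1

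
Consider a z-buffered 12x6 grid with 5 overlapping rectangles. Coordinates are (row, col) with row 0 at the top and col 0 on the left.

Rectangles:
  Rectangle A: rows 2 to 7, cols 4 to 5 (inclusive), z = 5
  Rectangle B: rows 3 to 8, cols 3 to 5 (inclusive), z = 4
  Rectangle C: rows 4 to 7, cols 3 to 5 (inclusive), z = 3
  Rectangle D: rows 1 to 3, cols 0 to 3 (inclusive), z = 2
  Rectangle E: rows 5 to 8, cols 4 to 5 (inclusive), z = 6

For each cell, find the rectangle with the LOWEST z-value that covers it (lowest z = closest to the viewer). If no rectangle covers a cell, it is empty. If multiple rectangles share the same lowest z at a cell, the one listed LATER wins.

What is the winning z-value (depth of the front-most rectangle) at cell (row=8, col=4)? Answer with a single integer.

Answer: 4

Derivation:
Check cell (8,4):
  A: rows 2-7 cols 4-5 -> outside (row miss)
  B: rows 3-8 cols 3-5 z=4 -> covers; best now B (z=4)
  C: rows 4-7 cols 3-5 -> outside (row miss)
  D: rows 1-3 cols 0-3 -> outside (row miss)
  E: rows 5-8 cols 4-5 z=6 -> covers; best now B (z=4)
Winner: B at z=4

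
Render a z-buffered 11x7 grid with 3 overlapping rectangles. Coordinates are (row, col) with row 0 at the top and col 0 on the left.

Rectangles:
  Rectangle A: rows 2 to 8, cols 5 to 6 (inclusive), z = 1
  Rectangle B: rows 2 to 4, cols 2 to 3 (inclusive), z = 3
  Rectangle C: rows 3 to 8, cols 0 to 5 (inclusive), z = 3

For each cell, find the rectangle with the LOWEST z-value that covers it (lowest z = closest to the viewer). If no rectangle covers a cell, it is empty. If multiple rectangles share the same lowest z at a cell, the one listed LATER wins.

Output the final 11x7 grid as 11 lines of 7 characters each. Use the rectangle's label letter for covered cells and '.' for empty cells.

.......
.......
..BB.AA
CCCCCAA
CCCCCAA
CCCCCAA
CCCCCAA
CCCCCAA
CCCCCAA
.......
.......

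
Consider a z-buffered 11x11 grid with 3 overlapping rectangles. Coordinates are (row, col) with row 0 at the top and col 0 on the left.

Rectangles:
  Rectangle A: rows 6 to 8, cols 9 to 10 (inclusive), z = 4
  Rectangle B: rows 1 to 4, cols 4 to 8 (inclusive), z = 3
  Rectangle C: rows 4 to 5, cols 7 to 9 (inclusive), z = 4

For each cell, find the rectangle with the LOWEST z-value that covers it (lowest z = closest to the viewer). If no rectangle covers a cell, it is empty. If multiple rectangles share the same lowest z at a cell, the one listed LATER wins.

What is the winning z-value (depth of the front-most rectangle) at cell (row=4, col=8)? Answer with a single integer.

Answer: 3

Derivation:
Check cell (4,8):
  A: rows 6-8 cols 9-10 -> outside (row miss)
  B: rows 1-4 cols 4-8 z=3 -> covers; best now B (z=3)
  C: rows 4-5 cols 7-9 z=4 -> covers; best now B (z=3)
Winner: B at z=3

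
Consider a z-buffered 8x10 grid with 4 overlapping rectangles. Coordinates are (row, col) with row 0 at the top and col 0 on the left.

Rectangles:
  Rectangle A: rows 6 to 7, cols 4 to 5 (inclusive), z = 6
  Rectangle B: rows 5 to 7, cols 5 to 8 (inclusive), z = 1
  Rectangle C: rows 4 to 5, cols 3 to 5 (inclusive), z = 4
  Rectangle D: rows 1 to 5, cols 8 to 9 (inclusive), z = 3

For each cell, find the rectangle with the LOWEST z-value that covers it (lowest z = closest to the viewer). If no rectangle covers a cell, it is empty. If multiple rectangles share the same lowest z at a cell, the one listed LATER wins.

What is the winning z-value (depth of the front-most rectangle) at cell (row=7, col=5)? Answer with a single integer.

Answer: 1

Derivation:
Check cell (7,5):
  A: rows 6-7 cols 4-5 z=6 -> covers; best now A (z=6)
  B: rows 5-7 cols 5-8 z=1 -> covers; best now B (z=1)
  C: rows 4-5 cols 3-5 -> outside (row miss)
  D: rows 1-5 cols 8-9 -> outside (row miss)
Winner: B at z=1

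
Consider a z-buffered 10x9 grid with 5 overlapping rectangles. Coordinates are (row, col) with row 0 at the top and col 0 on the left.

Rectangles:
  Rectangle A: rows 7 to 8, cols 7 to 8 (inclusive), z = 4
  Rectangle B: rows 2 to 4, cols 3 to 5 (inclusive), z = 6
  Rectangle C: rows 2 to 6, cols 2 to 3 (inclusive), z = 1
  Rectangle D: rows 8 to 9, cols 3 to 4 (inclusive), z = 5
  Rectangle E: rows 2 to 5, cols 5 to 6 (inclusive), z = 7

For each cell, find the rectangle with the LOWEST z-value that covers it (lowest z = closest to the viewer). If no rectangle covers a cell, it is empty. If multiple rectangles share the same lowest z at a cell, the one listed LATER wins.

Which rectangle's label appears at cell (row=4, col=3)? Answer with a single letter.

Answer: C

Derivation:
Check cell (4,3):
  A: rows 7-8 cols 7-8 -> outside (row miss)
  B: rows 2-4 cols 3-5 z=6 -> covers; best now B (z=6)
  C: rows 2-6 cols 2-3 z=1 -> covers; best now C (z=1)
  D: rows 8-9 cols 3-4 -> outside (row miss)
  E: rows 2-5 cols 5-6 -> outside (col miss)
Winner: C at z=1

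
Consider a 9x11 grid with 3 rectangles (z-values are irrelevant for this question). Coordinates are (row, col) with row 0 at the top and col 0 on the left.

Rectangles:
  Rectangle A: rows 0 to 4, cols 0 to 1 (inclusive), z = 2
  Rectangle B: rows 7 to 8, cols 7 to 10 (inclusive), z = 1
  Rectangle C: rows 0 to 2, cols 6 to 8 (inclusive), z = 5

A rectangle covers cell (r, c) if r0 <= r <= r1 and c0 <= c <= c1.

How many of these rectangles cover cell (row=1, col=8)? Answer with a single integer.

Answer: 1

Derivation:
Check cell (1,8):
  A: rows 0-4 cols 0-1 -> outside (col miss)
  B: rows 7-8 cols 7-10 -> outside (row miss)
  C: rows 0-2 cols 6-8 -> covers
Count covering = 1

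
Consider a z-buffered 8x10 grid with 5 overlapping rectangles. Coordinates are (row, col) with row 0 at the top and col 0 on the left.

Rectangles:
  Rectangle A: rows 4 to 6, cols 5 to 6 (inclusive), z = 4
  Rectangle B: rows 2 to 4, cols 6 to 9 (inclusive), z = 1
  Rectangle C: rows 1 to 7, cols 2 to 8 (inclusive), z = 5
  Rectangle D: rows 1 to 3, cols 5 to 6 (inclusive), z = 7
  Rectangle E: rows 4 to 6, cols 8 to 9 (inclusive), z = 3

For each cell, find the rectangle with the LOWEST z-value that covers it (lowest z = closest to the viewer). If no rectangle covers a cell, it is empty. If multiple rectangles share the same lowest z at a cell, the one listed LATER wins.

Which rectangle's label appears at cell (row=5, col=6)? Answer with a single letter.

Answer: A

Derivation:
Check cell (5,6):
  A: rows 4-6 cols 5-6 z=4 -> covers; best now A (z=4)
  B: rows 2-4 cols 6-9 -> outside (row miss)
  C: rows 1-7 cols 2-8 z=5 -> covers; best now A (z=4)
  D: rows 1-3 cols 5-6 -> outside (row miss)
  E: rows 4-6 cols 8-9 -> outside (col miss)
Winner: A at z=4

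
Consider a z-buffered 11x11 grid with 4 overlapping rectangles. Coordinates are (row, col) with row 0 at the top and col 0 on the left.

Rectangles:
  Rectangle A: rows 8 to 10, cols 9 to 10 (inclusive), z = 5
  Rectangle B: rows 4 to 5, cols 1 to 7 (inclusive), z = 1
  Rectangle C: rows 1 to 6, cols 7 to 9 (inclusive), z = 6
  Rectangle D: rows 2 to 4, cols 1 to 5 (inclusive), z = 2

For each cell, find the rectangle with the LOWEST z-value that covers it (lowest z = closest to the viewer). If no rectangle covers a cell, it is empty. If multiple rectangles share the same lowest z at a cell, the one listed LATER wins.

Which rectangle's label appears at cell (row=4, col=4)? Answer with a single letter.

Answer: B

Derivation:
Check cell (4,4):
  A: rows 8-10 cols 9-10 -> outside (row miss)
  B: rows 4-5 cols 1-7 z=1 -> covers; best now B (z=1)
  C: rows 1-6 cols 7-9 -> outside (col miss)
  D: rows 2-4 cols 1-5 z=2 -> covers; best now B (z=1)
Winner: B at z=1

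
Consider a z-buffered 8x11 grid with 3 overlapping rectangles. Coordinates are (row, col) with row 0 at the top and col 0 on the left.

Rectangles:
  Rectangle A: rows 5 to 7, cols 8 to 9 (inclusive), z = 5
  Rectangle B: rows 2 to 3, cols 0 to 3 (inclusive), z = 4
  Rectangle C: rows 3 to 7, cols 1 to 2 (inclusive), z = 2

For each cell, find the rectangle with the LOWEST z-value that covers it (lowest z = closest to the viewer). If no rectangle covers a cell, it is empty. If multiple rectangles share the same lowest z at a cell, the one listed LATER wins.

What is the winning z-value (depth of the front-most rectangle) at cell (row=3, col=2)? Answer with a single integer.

Check cell (3,2):
  A: rows 5-7 cols 8-9 -> outside (row miss)
  B: rows 2-3 cols 0-3 z=4 -> covers; best now B (z=4)
  C: rows 3-7 cols 1-2 z=2 -> covers; best now C (z=2)
Winner: C at z=2

Answer: 2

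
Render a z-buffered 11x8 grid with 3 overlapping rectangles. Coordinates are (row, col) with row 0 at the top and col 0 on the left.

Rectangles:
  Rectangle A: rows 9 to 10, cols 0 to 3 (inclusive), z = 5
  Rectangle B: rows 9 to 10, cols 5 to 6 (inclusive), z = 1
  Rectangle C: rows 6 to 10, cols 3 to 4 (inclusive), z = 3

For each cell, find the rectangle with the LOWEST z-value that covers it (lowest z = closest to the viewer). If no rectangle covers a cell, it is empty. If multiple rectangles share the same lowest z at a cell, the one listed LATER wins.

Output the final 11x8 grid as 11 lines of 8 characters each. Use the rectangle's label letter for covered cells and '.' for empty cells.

........
........
........
........
........
........
...CC...
...CC...
...CC...
AAACCBB.
AAACCBB.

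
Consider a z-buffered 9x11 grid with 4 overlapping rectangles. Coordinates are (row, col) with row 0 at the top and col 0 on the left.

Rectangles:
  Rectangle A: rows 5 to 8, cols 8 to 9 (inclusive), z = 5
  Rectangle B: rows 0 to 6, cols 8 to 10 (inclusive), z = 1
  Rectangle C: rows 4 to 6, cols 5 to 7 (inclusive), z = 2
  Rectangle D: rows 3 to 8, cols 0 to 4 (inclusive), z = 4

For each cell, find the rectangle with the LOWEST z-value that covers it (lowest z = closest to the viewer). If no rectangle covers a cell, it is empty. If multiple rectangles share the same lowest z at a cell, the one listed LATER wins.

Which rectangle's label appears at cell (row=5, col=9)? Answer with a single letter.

Answer: B

Derivation:
Check cell (5,9):
  A: rows 5-8 cols 8-9 z=5 -> covers; best now A (z=5)
  B: rows 0-6 cols 8-10 z=1 -> covers; best now B (z=1)
  C: rows 4-6 cols 5-7 -> outside (col miss)
  D: rows 3-8 cols 0-4 -> outside (col miss)
Winner: B at z=1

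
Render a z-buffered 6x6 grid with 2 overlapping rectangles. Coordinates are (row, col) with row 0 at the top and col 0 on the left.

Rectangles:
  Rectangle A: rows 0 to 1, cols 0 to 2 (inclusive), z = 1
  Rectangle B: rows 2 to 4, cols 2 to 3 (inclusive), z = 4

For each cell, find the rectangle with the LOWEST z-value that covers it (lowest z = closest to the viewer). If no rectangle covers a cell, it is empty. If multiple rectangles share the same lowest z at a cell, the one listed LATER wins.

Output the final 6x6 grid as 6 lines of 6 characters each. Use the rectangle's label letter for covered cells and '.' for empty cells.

AAA...
AAA...
..BB..
..BB..
..BB..
......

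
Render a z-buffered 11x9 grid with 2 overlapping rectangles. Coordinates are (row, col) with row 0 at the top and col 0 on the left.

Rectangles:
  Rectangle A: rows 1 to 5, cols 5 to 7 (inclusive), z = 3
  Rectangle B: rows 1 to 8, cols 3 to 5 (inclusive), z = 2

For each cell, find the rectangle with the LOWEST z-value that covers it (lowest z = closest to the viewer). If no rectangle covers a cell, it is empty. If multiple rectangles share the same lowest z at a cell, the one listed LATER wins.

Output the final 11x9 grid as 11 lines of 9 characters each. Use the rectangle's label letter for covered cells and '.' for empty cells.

.........
...BBBAA.
...BBBAA.
...BBBAA.
...BBBAA.
...BBBAA.
...BBB...
...BBB...
...BBB...
.........
.........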